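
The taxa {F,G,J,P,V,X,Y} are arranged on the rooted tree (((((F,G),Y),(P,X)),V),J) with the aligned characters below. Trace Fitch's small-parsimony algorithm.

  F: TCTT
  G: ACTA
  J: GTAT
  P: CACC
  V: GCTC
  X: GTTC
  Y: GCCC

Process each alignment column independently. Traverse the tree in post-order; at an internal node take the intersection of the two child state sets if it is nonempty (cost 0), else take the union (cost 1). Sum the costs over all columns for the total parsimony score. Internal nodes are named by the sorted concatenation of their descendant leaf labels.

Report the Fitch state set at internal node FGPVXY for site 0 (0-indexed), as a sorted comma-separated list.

G

site 0, node FG: F={T} ∪ G={A} → {A,T} (+1)
site 0, node FGY: FG={A,T} ∪ Y={G} → {A,G,T} (+1)
site 0, node PX: P={C} ∪ X={G} → {C,G} (+1)
site 0, node FGPXY: FGY={A,G,T} ∩ PX={C,G} → {G} (+0)
site 0, node FGPVXY: FGPXY={G} ∩ V={G} → {G} (+0)
site 0, node FGJPVXY: FGPVXY={G} ∩ J={G} → {G} (+0)
site 1, node FG: F={C} ∩ G={C} → {C} (+0)
site 1, node FGY: FG={C} ∩ Y={C} → {C} (+0)
site 1, node PX: P={A} ∪ X={T} → {A,T} (+1)
site 1, node FGPXY: FGY={C} ∪ PX={A,T} → {A,C,T} (+1)
site 1, node FGPVXY: FGPXY={A,C,T} ∩ V={C} → {C} (+0)
site 1, node FGJPVXY: FGPVXY={C} ∪ J={T} → {C,T} (+1)
site 2, node FG: F={T} ∩ G={T} → {T} (+0)
site 2, node FGY: FG={T} ∪ Y={C} → {C,T} (+1)
site 2, node PX: P={C} ∪ X={T} → {C,T} (+1)
site 2, node FGPXY: FGY={C,T} ∩ PX={C,T} → {C,T} (+0)
site 2, node FGPVXY: FGPXY={C,T} ∩ V={T} → {T} (+0)
site 2, node FGJPVXY: FGPVXY={T} ∪ J={A} → {A,T} (+1)
site 3, node FG: F={T} ∪ G={A} → {A,T} (+1)
site 3, node FGY: FG={A,T} ∪ Y={C} → {A,C,T} (+1)
site 3, node PX: P={C} ∩ X={C} → {C} (+0)
site 3, node FGPXY: FGY={A,C,T} ∩ PX={C} → {C} (+0)
site 3, node FGPVXY: FGPXY={C} ∩ V={C} → {C} (+0)
site 3, node FGJPVXY: FGPVXY={C} ∪ J={T} → {C,T} (+1)
per-site changes: [3, 3, 3, 3]; total = 12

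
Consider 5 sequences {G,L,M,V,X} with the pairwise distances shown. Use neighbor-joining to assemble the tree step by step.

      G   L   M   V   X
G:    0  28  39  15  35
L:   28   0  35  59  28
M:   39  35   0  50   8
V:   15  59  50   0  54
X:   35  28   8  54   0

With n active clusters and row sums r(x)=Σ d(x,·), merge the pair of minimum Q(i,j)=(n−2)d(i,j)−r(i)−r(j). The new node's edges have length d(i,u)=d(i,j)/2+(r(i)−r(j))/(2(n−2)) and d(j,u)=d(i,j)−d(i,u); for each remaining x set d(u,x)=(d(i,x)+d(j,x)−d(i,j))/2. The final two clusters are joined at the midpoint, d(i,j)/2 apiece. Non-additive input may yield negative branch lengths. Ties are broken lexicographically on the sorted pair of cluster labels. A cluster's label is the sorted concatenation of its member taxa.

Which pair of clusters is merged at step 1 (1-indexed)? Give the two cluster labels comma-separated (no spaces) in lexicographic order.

G,V

iteration 1: select G,V (d=15, Q=-250); attach at lengths (-8/3, 53/3); label the merged cluster GV
  updated: d(GV,L)=36, d(GV,M)=37, d(GV,X)=37
iteration 2: select GV,L (d=36, Q=-137); attach at lengths (83/4, 61/4); label the merged cluster GLV
  updated: d(GLV,M)=18, d(GLV,X)=29/2
iteration 3: select GLV,M (d=18, Q=-81/2); attach at lengths (49/4, 23/4); label the merged cluster GLMV
  updated: d(GLMV,X)=9/4
iteration 4: select GLMV,X (d=9/4); attach at lengths (9/8, 9/8); label the merged cluster GLMVX
final tree: ((((G:-8/3,V:53/3):83/4,L:61/4):49/4,M:23/4):9/8,X:9/8)
total length: 285/4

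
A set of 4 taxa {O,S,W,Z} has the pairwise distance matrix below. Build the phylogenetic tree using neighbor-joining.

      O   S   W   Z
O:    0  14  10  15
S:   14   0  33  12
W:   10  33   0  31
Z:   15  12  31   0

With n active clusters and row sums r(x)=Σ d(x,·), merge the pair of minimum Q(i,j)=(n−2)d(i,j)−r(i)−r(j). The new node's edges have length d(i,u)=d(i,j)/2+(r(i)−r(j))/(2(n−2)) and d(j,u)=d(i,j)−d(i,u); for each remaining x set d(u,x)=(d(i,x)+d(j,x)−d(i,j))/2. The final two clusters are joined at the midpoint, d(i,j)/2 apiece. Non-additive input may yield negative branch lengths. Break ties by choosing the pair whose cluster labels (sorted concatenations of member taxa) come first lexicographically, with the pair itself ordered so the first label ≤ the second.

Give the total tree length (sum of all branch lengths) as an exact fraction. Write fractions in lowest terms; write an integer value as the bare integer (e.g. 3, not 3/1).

iteration 1: select O,W (d=10, Q=-93); attach at lengths (-15/4, 55/4); label the merged cluster OW
  updated: d(OW,S)=37/2, d(OW,Z)=18
iteration 2: select OW,S (d=37/2, Q=-97/2); attach at lengths (49/4, 25/4); label the merged cluster OSW
  updated: d(OSW,Z)=23/4
iteration 3: select OSW,Z (d=23/4); attach at lengths (23/8, 23/8); label the merged cluster OSWZ
final tree: (((O:-15/4,W:55/4):49/4,S:25/4):23/8,Z:23/8)
total length: 137/4

137/4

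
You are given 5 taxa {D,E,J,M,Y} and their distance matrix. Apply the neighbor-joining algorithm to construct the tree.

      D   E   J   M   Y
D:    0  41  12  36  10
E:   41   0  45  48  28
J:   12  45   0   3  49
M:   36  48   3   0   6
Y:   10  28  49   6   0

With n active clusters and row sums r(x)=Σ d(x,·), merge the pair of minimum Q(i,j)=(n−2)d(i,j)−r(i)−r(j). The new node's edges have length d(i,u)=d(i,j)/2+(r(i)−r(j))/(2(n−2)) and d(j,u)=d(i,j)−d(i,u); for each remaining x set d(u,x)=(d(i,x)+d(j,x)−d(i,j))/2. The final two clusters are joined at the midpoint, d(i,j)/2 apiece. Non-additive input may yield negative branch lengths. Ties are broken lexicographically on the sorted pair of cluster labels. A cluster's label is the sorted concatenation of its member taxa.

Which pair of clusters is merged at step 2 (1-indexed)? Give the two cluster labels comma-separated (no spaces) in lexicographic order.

1. join J+M (d=3, Q=-193) ⇒ JM; edges |J|=25/6, |M|=-7/6
  updated: d(D,JM)=45/2, d(E,JM)=45, d(JM,Y)=26
2. join D+JM (d=45/2, Q=-122) ⇒ DJM; edges |D|=25/4, |JM|=65/4
  updated: d(DJM,E)=127/4, d(DJM,Y)=27/4
3. join DJM+E (d=127/4, Q=-133/2) ⇒ DEJM; edges |DJM|=21/4, |E|=53/2
  updated: d(DEJM,Y)=3/2
4. join DEJM+Y (d=3/2) ⇒ DEJMY; edges |DEJM|=3/4, |Y|=3/4
final tree: (((D:25/4,(J:25/6,M:-7/6):65/4):21/4,E:53/2):3/4,Y:3/4)
total length: 235/4

D,JM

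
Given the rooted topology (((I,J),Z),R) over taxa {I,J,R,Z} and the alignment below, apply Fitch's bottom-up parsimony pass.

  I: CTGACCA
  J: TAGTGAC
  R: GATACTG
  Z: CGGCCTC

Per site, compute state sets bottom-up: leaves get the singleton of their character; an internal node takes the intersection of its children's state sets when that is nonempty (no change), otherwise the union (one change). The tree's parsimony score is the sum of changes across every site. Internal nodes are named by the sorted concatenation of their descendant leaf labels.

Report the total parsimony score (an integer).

site 0, node IJ: I={C} ∪ J={T} → {C,T} (+1)
site 0, node IJZ: IJ={C,T} ∩ Z={C} → {C} (+0)
site 0, node IJRZ: IJZ={C} ∪ R={G} → {C,G} (+1)
site 1, node IJ: I={T} ∪ J={A} → {A,T} (+1)
site 1, node IJZ: IJ={A,T} ∪ Z={G} → {A,G,T} (+1)
site 1, node IJRZ: IJZ={A,G,T} ∩ R={A} → {A} (+0)
site 2, node IJ: I={G} ∩ J={G} → {G} (+0)
site 2, node IJZ: IJ={G} ∩ Z={G} → {G} (+0)
site 2, node IJRZ: IJZ={G} ∪ R={T} → {G,T} (+1)
site 3, node IJ: I={A} ∪ J={T} → {A,T} (+1)
site 3, node IJZ: IJ={A,T} ∪ Z={C} → {A,C,T} (+1)
site 3, node IJRZ: IJZ={A,C,T} ∩ R={A} → {A} (+0)
site 4, node IJ: I={C} ∪ J={G} → {C,G} (+1)
site 4, node IJZ: IJ={C,G} ∩ Z={C} → {C} (+0)
site 4, node IJRZ: IJZ={C} ∩ R={C} → {C} (+0)
site 5, node IJ: I={C} ∪ J={A} → {A,C} (+1)
site 5, node IJZ: IJ={A,C} ∪ Z={T} → {A,C,T} (+1)
site 5, node IJRZ: IJZ={A,C,T} ∩ R={T} → {T} (+0)
site 6, node IJ: I={A} ∪ J={C} → {A,C} (+1)
site 6, node IJZ: IJ={A,C} ∩ Z={C} → {C} (+0)
site 6, node IJRZ: IJZ={C} ∪ R={G} → {C,G} (+1)
per-site changes: [2, 2, 1, 2, 1, 2, 2]; total = 12

12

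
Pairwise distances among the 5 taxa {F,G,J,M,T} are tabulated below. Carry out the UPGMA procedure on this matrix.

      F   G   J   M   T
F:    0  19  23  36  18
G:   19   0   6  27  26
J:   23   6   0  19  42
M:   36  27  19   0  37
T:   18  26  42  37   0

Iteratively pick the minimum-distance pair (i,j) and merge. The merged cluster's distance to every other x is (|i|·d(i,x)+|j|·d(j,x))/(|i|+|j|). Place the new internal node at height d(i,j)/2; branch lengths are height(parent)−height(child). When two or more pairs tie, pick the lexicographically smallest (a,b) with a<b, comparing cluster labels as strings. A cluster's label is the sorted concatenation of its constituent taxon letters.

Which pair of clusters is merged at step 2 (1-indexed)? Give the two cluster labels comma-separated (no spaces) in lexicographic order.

F,T

step 1: merge (G,J) at d=6; branch lengths G→3, J→3; new cluster GJ
  updated: d(F,GJ)=21, d(GJ,M)=23, d(GJ,T)=34
step 2: merge (F,T) at d=18; branch lengths F→9, T→9; new cluster FT
  updated: d(FT,GJ)=55/2, d(FT,M)=73/2
step 3: merge (GJ,M) at d=23; branch lengths GJ→17/2, M→23/2; new cluster GJM
  updated: d(FT,GJM)=61/2
step 4: merge (FT,GJM) at d=61/2; branch lengths FT→25/4, GJM→15/4; new cluster FGJMT
final tree: ((F:9,T:9):25/4,((G:3,J:3):17/2,M:23/2):15/4)
total length: 54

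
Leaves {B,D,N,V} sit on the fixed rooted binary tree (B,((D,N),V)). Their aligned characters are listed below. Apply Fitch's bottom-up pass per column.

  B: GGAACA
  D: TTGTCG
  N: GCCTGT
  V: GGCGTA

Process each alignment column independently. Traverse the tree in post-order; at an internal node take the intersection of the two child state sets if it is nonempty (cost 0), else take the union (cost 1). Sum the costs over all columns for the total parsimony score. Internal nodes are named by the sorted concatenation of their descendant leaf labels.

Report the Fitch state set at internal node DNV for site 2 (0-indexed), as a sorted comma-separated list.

C

site 0, node DN: D={T} ∪ N={G} → {G,T} (+1)
site 0, node DNV: DN={G,T} ∩ V={G} → {G} (+0)
site 0, node BDNV: B={G} ∩ DNV={G} → {G} (+0)
site 1, node DN: D={T} ∪ N={C} → {C,T} (+1)
site 1, node DNV: DN={C,T} ∪ V={G} → {C,G,T} (+1)
site 1, node BDNV: B={G} ∩ DNV={C,G,T} → {G} (+0)
site 2, node DN: D={G} ∪ N={C} → {C,G} (+1)
site 2, node DNV: DN={C,G} ∩ V={C} → {C} (+0)
site 2, node BDNV: B={A} ∪ DNV={C} → {A,C} (+1)
site 3, node DN: D={T} ∩ N={T} → {T} (+0)
site 3, node DNV: DN={T} ∪ V={G} → {G,T} (+1)
site 3, node BDNV: B={A} ∪ DNV={G,T} → {A,G,T} (+1)
site 4, node DN: D={C} ∪ N={G} → {C,G} (+1)
site 4, node DNV: DN={C,G} ∪ V={T} → {C,G,T} (+1)
site 4, node BDNV: B={C} ∩ DNV={C,G,T} → {C} (+0)
site 5, node DN: D={G} ∪ N={T} → {G,T} (+1)
site 5, node DNV: DN={G,T} ∪ V={A} → {A,G,T} (+1)
site 5, node BDNV: B={A} ∩ DNV={A,G,T} → {A} (+0)
per-site changes: [1, 2, 2, 2, 2, 2]; total = 11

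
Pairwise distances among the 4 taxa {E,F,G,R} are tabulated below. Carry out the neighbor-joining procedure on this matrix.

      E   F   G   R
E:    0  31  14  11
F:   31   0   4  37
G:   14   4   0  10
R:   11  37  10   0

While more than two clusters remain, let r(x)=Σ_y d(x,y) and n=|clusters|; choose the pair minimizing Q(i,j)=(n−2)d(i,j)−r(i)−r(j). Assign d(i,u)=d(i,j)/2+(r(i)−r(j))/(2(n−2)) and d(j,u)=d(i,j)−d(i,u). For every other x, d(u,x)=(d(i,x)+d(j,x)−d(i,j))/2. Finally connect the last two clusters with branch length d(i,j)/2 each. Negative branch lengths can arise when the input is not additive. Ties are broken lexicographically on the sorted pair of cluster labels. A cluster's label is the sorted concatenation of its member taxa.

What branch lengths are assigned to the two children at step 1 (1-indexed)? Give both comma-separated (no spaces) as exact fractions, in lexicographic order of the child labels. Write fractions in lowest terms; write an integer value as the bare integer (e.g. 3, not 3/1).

step 1: merge (E,R) at d=11, Q=-92; branch lengths E→5, R→6; new cluster ER
  updated: d(ER,F)=57/2, d(ER,G)=13/2
step 2: merge (ER,F) at d=57/2, Q=-39; branch lengths ER→31/2, F→13; new cluster EFR
  updated: d(EFR,G)=-9
step 3: merge (EFR,G) at d=-9; branch lengths EFR→-9/2, G→-9/2; new cluster EFGR
final tree: (((E:5,R:6):31/2,F:13):-9/2,G:-9/2)
total length: 61/2

5,6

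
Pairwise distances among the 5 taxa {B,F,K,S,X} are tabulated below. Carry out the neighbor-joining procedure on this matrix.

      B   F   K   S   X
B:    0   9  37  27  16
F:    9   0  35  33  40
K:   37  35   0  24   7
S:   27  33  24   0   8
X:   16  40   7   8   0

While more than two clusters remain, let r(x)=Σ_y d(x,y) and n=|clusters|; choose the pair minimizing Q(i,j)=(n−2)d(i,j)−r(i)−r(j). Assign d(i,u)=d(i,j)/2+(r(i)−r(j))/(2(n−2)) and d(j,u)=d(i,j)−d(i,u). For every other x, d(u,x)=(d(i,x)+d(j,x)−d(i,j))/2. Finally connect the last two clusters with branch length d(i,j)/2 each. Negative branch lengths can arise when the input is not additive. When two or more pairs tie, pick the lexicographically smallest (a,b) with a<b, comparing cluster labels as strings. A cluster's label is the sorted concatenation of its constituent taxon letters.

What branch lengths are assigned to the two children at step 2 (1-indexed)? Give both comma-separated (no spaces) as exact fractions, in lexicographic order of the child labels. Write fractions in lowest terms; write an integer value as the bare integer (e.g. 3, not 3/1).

step 1: merge (B,F) at d=9, Q=-179; branch lengths B→-1/6, F→55/6; new cluster BF
  updated: d(BF,K)=63/2, d(BF,S)=51/2, d(BF,X)=47/2
step 2: merge (BF,S) at d=51/2, Q=-87; branch lengths BF→37/2, S→7; new cluster BFS
  updated: d(BFS,K)=15, d(BFS,X)=3
step 3: merge (BFS,K) at d=15, Q=-25; branch lengths BFS→11/2, K→19/2; new cluster BFKS
  updated: d(BFKS,X)=-5/2
step 4: merge (BFKS,X) at d=-5/2; branch lengths BFKS→-5/4, X→-5/4; new cluster BFKSX
final tree: ((((B:-1/6,F:55/6):37/2,S:7):11/2,K:19/2):-5/4,X:-5/4)
total length: 47

37/2,7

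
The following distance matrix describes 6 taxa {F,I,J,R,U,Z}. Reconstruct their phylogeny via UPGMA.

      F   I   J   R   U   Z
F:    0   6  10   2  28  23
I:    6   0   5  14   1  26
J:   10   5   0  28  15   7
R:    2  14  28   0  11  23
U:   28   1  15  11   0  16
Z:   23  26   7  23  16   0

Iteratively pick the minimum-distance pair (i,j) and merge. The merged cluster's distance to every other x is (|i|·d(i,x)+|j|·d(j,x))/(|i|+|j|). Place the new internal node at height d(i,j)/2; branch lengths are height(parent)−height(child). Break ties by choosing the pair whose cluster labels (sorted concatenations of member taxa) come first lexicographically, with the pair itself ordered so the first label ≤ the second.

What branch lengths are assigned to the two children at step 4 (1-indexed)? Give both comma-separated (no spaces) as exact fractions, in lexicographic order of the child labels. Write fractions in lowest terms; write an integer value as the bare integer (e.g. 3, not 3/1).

51/8,55/8

step 1: merge (I,U) at d=1; branch lengths I→1/2, U→1/2; new cluster IU
  updated: d(F,IU)=17, d(IU,J)=10, d(IU,R)=25/2, d(IU,Z)=21
step 2: merge (F,R) at d=2; branch lengths F→1, R→1; new cluster FR
  updated: d(FR,IU)=59/4, d(FR,J)=19, d(FR,Z)=23
step 3: merge (J,Z) at d=7; branch lengths J→7/2, Z→7/2; new cluster JZ
  updated: d(FR,JZ)=21, d(IU,JZ)=31/2
step 4: merge (FR,IU) at d=59/4; branch lengths FR→51/8, IU→55/8; new cluster FIRU
  updated: d(FIRU,JZ)=73/4
step 5: merge (FIRU,JZ) at d=73/4; branch lengths FIRU→7/4, JZ→45/8; new cluster FIJRUZ
final tree: (((F:1,R:1):51/8,(I:1/2,U:1/2):55/8):7/4,(J:7/2,Z:7/2):45/8)
total length: 245/8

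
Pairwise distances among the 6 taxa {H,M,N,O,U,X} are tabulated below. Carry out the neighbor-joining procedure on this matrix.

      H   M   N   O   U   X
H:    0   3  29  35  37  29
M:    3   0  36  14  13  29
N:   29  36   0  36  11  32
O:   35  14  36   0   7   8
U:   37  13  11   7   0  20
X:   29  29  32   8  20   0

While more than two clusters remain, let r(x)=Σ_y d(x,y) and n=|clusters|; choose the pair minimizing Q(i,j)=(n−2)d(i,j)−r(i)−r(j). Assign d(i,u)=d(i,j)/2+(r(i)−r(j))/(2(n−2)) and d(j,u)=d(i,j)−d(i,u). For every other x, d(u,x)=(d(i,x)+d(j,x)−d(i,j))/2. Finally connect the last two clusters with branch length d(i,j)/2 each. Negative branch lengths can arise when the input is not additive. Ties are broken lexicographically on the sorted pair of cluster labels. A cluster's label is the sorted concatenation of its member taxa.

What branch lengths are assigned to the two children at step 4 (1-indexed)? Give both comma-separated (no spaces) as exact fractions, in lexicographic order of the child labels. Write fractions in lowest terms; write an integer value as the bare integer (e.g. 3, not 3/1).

55/8,7/4

iteration 1: select H,M (d=3, Q=-216); attach at lengths (25/4, -13/4); label the merged cluster HM
  updated: d(HM,N)=31, d(HM,O)=23, d(HM,U)=47/2, d(HM,X)=55/2
iteration 2: select N,U (d=11, Q=-277/2); attach at lengths (163/12, -31/12); label the merged cluster NU
  updated: d(HM,NU)=87/4, d(NU,O)=16, d(NU,X)=41/2
iteration 3: select HM,NU (d=87/4, Q=-87); attach at lengths (115/8, 59/8); label the merged cluster HMNU
  updated: d(HMNU,O)=69/8, d(HMNU,X)=105/8
iteration 4: select HMNU,O (d=69/8, Q=-119/4); attach at lengths (55/8, 7/4); label the merged cluster HMNOU
  updated: d(HMNOU,X)=25/4
iteration 5: select HMNOU,X (d=25/4); attach at lengths (25/8, 25/8); label the merged cluster HMNOUX
final tree: ((((H:25/4,M:-13/4):115/8,(N:163/12,U:-31/12):59/8):55/8,O:7/4):25/8,X:25/8)
total length: 405/8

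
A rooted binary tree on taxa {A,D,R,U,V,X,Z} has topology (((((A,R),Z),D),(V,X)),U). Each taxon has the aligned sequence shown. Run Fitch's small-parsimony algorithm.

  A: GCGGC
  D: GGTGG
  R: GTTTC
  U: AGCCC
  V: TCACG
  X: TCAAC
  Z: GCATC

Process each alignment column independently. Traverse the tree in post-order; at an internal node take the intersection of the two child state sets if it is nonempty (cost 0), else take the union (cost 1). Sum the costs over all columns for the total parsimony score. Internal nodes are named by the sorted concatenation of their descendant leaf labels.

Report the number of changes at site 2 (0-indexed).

4

AR@0: {G} ∩ {G} = {G} (intersection, +0)
ARZ@0: {G} ∩ {G} = {G} (intersection, +0)
ADRZ@0: {G} ∩ {G} = {G} (intersection, +0)
VX@0: {T} ∩ {T} = {T} (intersection, +0)
ADRVXZ@0: {G} ∪ {T} = {G,T} (union, +1)
ADRUVXZ@0: {G,T} ∪ {A} = {A,G,T} (union, +1)
AR@1: {C} ∪ {T} = {C,T} (union, +1)
ARZ@1: {C,T} ∩ {C} = {C} (intersection, +0)
ADRZ@1: {C} ∪ {G} = {C,G} (union, +1)
VX@1: {C} ∩ {C} = {C} (intersection, +0)
ADRVXZ@1: {C,G} ∩ {C} = {C} (intersection, +0)
ADRUVXZ@1: {C} ∪ {G} = {C,G} (union, +1)
AR@2: {G} ∪ {T} = {G,T} (union, +1)
ARZ@2: {G,T} ∪ {A} = {A,G,T} (union, +1)
ADRZ@2: {A,G,T} ∩ {T} = {T} (intersection, +0)
VX@2: {A} ∩ {A} = {A} (intersection, +0)
ADRVXZ@2: {T} ∪ {A} = {A,T} (union, +1)
ADRUVXZ@2: {A,T} ∪ {C} = {A,C,T} (union, +1)
AR@3: {G} ∪ {T} = {G,T} (union, +1)
ARZ@3: {G,T} ∩ {T} = {T} (intersection, +0)
ADRZ@3: {T} ∪ {G} = {G,T} (union, +1)
VX@3: {C} ∪ {A} = {A,C} (union, +1)
ADRVXZ@3: {G,T} ∪ {A,C} = {A,C,G,T} (union, +1)
ADRUVXZ@3: {A,C,G,T} ∩ {C} = {C} (intersection, +0)
AR@4: {C} ∩ {C} = {C} (intersection, +0)
ARZ@4: {C} ∩ {C} = {C} (intersection, +0)
ADRZ@4: {C} ∪ {G} = {C,G} (union, +1)
VX@4: {G} ∪ {C} = {C,G} (union, +1)
ADRVXZ@4: {C,G} ∩ {C,G} = {C,G} (intersection, +0)
ADRUVXZ@4: {C,G} ∩ {C} = {C} (intersection, +0)
per-site changes: [2, 3, 4, 4, 2]; total = 15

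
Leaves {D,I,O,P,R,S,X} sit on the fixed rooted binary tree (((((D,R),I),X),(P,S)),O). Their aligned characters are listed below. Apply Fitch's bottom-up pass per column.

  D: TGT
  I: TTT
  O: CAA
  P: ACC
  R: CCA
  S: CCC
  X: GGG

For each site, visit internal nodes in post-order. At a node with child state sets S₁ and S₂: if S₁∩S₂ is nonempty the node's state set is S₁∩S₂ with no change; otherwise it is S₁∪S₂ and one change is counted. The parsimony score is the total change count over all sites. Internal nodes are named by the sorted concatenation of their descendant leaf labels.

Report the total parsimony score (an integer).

site 0, node DR: D={T} ∪ R={C} → {C,T} (+1)
site 0, node DIR: DR={C,T} ∩ I={T} → {T} (+0)
site 0, node DIRX: DIR={T} ∪ X={G} → {G,T} (+1)
site 0, node PS: P={A} ∪ S={C} → {A,C} (+1)
site 0, node DIPRSX: DIRX={G,T} ∪ PS={A,C} → {A,C,G,T} (+1)
site 0, node DIOPRSX: DIPRSX={A,C,G,T} ∩ O={C} → {C} (+0)
site 1, node DR: D={G} ∪ R={C} → {C,G} (+1)
site 1, node DIR: DR={C,G} ∪ I={T} → {C,G,T} (+1)
site 1, node DIRX: DIR={C,G,T} ∩ X={G} → {G} (+0)
site 1, node PS: P={C} ∩ S={C} → {C} (+0)
site 1, node DIPRSX: DIRX={G} ∪ PS={C} → {C,G} (+1)
site 1, node DIOPRSX: DIPRSX={C,G} ∪ O={A} → {A,C,G} (+1)
site 2, node DR: D={T} ∪ R={A} → {A,T} (+1)
site 2, node DIR: DR={A,T} ∩ I={T} → {T} (+0)
site 2, node DIRX: DIR={T} ∪ X={G} → {G,T} (+1)
site 2, node PS: P={C} ∩ S={C} → {C} (+0)
site 2, node DIPRSX: DIRX={G,T} ∪ PS={C} → {C,G,T} (+1)
site 2, node DIOPRSX: DIPRSX={C,G,T} ∪ O={A} → {A,C,G,T} (+1)
per-site changes: [4, 4, 4]; total = 12

12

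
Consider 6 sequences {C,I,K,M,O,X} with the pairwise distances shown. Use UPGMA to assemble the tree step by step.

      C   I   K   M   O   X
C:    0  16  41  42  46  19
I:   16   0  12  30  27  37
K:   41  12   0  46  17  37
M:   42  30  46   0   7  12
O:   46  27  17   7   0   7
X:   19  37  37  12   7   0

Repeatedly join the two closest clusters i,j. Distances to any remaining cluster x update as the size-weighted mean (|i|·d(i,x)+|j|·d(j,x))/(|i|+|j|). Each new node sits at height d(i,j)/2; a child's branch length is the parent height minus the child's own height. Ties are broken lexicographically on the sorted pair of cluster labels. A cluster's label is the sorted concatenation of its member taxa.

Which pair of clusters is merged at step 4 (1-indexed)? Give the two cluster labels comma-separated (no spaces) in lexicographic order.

C,IK

iteration 1: select M,O (d=7); attach at lengths (7/2, 7/2); label the merged cluster MO
  updated: d(C,MO)=44, d(I,MO)=57/2, d(K,MO)=63/2, d(MO,X)=19/2
iteration 2: select MO,X (d=19/2); attach at lengths (5/4, 19/4); label the merged cluster MOX
  updated: d(C,MOX)=107/3, d(I,MOX)=94/3, d(K,MOX)=100/3
iteration 3: select I,K (d=12); attach at lengths (6, 6); label the merged cluster IK
  updated: d(C,IK)=57/2, d(IK,MOX)=97/3
iteration 4: select C,IK (d=57/2); attach at lengths (57/4, 33/4); label the merged cluster CIK
  updated: d(CIK,MOX)=301/9
iteration 5: select CIK,MOX (d=301/9); attach at lengths (89/36, 431/36); label the merged cluster CIKMOX
final tree: ((C:57/4,(I:6,K:6):33/4):89/36,((M:7/2,O:7/2):5/4,X:19/4):431/36)
total length: 1115/18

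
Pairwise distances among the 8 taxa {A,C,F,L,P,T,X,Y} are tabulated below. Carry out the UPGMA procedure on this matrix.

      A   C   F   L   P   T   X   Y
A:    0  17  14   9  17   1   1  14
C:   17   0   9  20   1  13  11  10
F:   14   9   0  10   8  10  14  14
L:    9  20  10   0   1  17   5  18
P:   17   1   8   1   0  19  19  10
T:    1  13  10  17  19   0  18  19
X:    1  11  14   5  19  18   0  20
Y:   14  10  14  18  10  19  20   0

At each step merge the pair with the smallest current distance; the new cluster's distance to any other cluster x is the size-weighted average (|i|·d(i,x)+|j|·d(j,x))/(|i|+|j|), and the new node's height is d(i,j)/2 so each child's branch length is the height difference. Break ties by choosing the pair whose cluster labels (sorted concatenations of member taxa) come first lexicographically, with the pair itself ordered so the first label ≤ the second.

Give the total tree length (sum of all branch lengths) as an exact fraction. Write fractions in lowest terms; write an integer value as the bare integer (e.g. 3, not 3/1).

1. join A+T (d=1) ⇒ AT; edges |A|=1/2, |T|=1/2
  updated: d(AT,C)=15, d(AT,F)=12, d(AT,L)=13, d(AT,P)=18, d(AT,X)=19/2, d(AT,Y)=33/2
2. join C+P (d=1) ⇒ CP; edges |C|=1/2, |P|=1/2
  updated: d(AT,CP)=33/2, d(CP,F)=17/2, d(CP,L)=21/2, d(CP,X)=15, d(CP,Y)=10
3. join L+X (d=5) ⇒ LX; edges |L|=5/2, |X|=5/2
  updated: d(AT,LX)=45/4, d(CP,LX)=51/4, d(F,LX)=12, d(LX,Y)=19
4. join CP+F (d=17/2) ⇒ CFP; edges |CP|=15/4, |F|=17/4
  updated: d(AT,CFP)=15, d(CFP,LX)=25/2, d(CFP,Y)=34/3
5. join AT+LX (d=45/4) ⇒ ALTX; edges |AT|=41/8, |LX|=25/8
  updated: d(ALTX,CFP)=55/4, d(ALTX,Y)=71/4
6. join CFP+Y (d=34/3) ⇒ CFPY; edges |CFP|=17/12, |Y|=17/3
  updated: d(ALTX,CFPY)=59/4
7. join ALTX+CFPY (d=59/4) ⇒ ACFLPTXY; edges |ALTX|=7/4, |CFPY|=41/24
final tree: (((A:1/2,T:1/2):41/8,(L:5/2,X:5/2):25/8):7/4,(((C:1/2,P:1/2):15/4,F:17/4):17/12,Y:17/3):41/24)
total length: 811/24

811/24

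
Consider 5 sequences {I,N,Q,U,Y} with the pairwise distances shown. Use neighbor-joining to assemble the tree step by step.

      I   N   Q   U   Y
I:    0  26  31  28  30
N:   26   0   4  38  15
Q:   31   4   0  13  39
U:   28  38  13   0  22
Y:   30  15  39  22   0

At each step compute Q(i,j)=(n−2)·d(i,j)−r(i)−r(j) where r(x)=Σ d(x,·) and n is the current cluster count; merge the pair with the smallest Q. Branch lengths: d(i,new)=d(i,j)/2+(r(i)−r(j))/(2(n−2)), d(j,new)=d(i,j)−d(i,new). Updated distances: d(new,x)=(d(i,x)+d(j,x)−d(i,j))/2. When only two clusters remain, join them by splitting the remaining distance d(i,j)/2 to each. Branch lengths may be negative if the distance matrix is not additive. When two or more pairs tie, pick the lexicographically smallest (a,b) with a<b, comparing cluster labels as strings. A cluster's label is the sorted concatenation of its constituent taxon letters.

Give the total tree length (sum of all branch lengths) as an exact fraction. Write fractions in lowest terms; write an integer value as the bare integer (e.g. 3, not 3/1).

step 1: merge (N,Q) at d=4, Q=-158; branch lengths N→4/3, Q→8/3; new cluster NQ
  updated: d(I,NQ)=53/2, d(NQ,U)=47/2, d(NQ,Y)=25
step 2: merge (I,NQ) at d=53/2, Q=-213/2; branch lengths I→125/8, NQ→87/8; new cluster INQ
  updated: d(INQ,U)=25/2, d(INQ,Y)=57/4
step 3: merge (INQ,U) at d=25/2, Q=-195/4; branch lengths INQ→19/8, U→81/8; new cluster INQU
  updated: d(INQU,Y)=95/8
step 4: merge (INQU,Y) at d=95/8; branch lengths INQU→95/16, Y→95/16; new cluster INQUY
final tree: (((I:125/8,(N:4/3,Q:8/3):87/8):19/8,U:81/8):95/16,Y:95/16)
total length: 439/8

439/8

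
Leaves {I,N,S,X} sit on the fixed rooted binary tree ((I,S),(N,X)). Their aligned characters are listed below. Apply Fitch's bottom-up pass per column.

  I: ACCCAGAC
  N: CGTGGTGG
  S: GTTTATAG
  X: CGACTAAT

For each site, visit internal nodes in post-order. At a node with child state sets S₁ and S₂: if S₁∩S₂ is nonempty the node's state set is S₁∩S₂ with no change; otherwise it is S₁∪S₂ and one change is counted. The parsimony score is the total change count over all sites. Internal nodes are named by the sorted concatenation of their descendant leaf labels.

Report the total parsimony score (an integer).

15

site 0, node IS: I={A} ∪ S={G} → {A,G} (+1)
site 0, node NX: N={C} ∩ X={C} → {C} (+0)
site 0, node INSX: IS={A,G} ∪ NX={C} → {A,C,G} (+1)
site 1, node IS: I={C} ∪ S={T} → {C,T} (+1)
site 1, node NX: N={G} ∩ X={G} → {G} (+0)
site 1, node INSX: IS={C,T} ∪ NX={G} → {C,G,T} (+1)
site 2, node IS: I={C} ∪ S={T} → {C,T} (+1)
site 2, node NX: N={T} ∪ X={A} → {A,T} (+1)
site 2, node INSX: IS={C,T} ∩ NX={A,T} → {T} (+0)
site 3, node IS: I={C} ∪ S={T} → {C,T} (+1)
site 3, node NX: N={G} ∪ X={C} → {C,G} (+1)
site 3, node INSX: IS={C,T} ∩ NX={C,G} → {C} (+0)
site 4, node IS: I={A} ∩ S={A} → {A} (+0)
site 4, node NX: N={G} ∪ X={T} → {G,T} (+1)
site 4, node INSX: IS={A} ∪ NX={G,T} → {A,G,T} (+1)
site 5, node IS: I={G} ∪ S={T} → {G,T} (+1)
site 5, node NX: N={T} ∪ X={A} → {A,T} (+1)
site 5, node INSX: IS={G,T} ∩ NX={A,T} → {T} (+0)
site 6, node IS: I={A} ∩ S={A} → {A} (+0)
site 6, node NX: N={G} ∪ X={A} → {A,G} (+1)
site 6, node INSX: IS={A} ∩ NX={A,G} → {A} (+0)
site 7, node IS: I={C} ∪ S={G} → {C,G} (+1)
site 7, node NX: N={G} ∪ X={T} → {G,T} (+1)
site 7, node INSX: IS={C,G} ∩ NX={G,T} → {G} (+0)
per-site changes: [2, 2, 2, 2, 2, 2, 1, 2]; total = 15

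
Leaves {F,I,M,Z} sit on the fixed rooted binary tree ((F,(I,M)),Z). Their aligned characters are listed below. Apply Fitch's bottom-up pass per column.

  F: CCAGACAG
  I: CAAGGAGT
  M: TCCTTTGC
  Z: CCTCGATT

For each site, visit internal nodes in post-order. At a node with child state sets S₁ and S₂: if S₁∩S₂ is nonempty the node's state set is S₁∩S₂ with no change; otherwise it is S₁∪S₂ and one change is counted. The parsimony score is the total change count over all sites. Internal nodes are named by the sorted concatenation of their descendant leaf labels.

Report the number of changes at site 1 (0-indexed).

1

site 0, node IM: I={C} ∪ M={T} → {C,T} (+1)
site 0, node FIM: F={C} ∩ IM={C,T} → {C} (+0)
site 0, node FIMZ: FIM={C} ∩ Z={C} → {C} (+0)
site 1, node IM: I={A} ∪ M={C} → {A,C} (+1)
site 1, node FIM: F={C} ∩ IM={A,C} → {C} (+0)
site 1, node FIMZ: FIM={C} ∩ Z={C} → {C} (+0)
site 2, node IM: I={A} ∪ M={C} → {A,C} (+1)
site 2, node FIM: F={A} ∩ IM={A,C} → {A} (+0)
site 2, node FIMZ: FIM={A} ∪ Z={T} → {A,T} (+1)
site 3, node IM: I={G} ∪ M={T} → {G,T} (+1)
site 3, node FIM: F={G} ∩ IM={G,T} → {G} (+0)
site 3, node FIMZ: FIM={G} ∪ Z={C} → {C,G} (+1)
site 4, node IM: I={G} ∪ M={T} → {G,T} (+1)
site 4, node FIM: F={A} ∪ IM={G,T} → {A,G,T} (+1)
site 4, node FIMZ: FIM={A,G,T} ∩ Z={G} → {G} (+0)
site 5, node IM: I={A} ∪ M={T} → {A,T} (+1)
site 5, node FIM: F={C} ∪ IM={A,T} → {A,C,T} (+1)
site 5, node FIMZ: FIM={A,C,T} ∩ Z={A} → {A} (+0)
site 6, node IM: I={G} ∩ M={G} → {G} (+0)
site 6, node FIM: F={A} ∪ IM={G} → {A,G} (+1)
site 6, node FIMZ: FIM={A,G} ∪ Z={T} → {A,G,T} (+1)
site 7, node IM: I={T} ∪ M={C} → {C,T} (+1)
site 7, node FIM: F={G} ∪ IM={C,T} → {C,G,T} (+1)
site 7, node FIMZ: FIM={C,G,T} ∩ Z={T} → {T} (+0)
per-site changes: [1, 1, 2, 2, 2, 2, 2, 2]; total = 14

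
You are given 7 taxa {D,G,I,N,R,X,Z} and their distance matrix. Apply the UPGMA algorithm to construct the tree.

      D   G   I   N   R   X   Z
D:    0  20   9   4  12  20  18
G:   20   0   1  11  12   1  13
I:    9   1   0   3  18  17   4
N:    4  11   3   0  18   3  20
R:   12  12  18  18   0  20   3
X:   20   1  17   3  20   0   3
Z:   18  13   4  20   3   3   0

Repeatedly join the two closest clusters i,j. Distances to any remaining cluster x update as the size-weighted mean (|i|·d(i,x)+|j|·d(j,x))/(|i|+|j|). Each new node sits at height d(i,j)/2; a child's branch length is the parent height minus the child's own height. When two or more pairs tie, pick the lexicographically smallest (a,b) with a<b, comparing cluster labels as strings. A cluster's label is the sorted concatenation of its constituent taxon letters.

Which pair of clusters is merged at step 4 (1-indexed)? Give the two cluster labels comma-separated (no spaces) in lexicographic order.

step 1: merge (G,I) at d=1; branch lengths G→1/2, I→1/2; new cluster GI
  updated: d(D,GI)=29/2, d(GI,N)=7, d(GI,R)=15, d(GI,X)=9, d(GI,Z)=17/2
step 2: merge (N,X) at d=3; branch lengths N→3/2, X→3/2; new cluster NX
  updated: d(D,NX)=12, d(GI,NX)=8, d(NX,R)=19, d(NX,Z)=23/2
step 3: merge (R,Z) at d=3; branch lengths R→3/2, Z→3/2; new cluster RZ
  updated: d(D,RZ)=15, d(GI,RZ)=47/4, d(NX,RZ)=61/4
step 4: merge (GI,NX) at d=8; branch lengths GI→7/2, NX→5/2; new cluster GINX
  updated: d(D,GINX)=53/4, d(GINX,RZ)=27/2
step 5: merge (D,GINX) at d=53/4; branch lengths D→53/8, GINX→21/8; new cluster DGINX
  updated: d(DGINX,RZ)=69/5
step 6: merge (DGINX,RZ) at d=69/5; branch lengths DGINX→11/40, RZ→27/5; new cluster DGINRXZ
final tree: ((D:53/8,((G:1/2,I:1/2):7/2,(N:3/2,X:3/2):5/2):21/8):11/40,(R:3/2,Z:3/2):27/5)
total length: 1117/40

GI,NX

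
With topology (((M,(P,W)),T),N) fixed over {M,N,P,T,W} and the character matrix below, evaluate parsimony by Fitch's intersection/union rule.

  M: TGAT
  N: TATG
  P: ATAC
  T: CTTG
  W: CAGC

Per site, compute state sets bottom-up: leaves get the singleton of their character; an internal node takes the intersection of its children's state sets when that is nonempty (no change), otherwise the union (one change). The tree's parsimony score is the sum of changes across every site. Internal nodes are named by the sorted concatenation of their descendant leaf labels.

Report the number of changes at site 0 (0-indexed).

PW@0: {A} ∪ {C} = {A,C} (union, +1)
MPW@0: {T} ∪ {A,C} = {A,C,T} (union, +1)
MPTW@0: {A,C,T} ∩ {C} = {C} (intersection, +0)
MNPTW@0: {C} ∪ {T} = {C,T} (union, +1)
PW@1: {T} ∪ {A} = {A,T} (union, +1)
MPW@1: {G} ∪ {A,T} = {A,G,T} (union, +1)
MPTW@1: {A,G,T} ∩ {T} = {T} (intersection, +0)
MNPTW@1: {T} ∪ {A} = {A,T} (union, +1)
PW@2: {A} ∪ {G} = {A,G} (union, +1)
MPW@2: {A} ∩ {A,G} = {A} (intersection, +0)
MPTW@2: {A} ∪ {T} = {A,T} (union, +1)
MNPTW@2: {A,T} ∩ {T} = {T} (intersection, +0)
PW@3: {C} ∩ {C} = {C} (intersection, +0)
MPW@3: {T} ∪ {C} = {C,T} (union, +1)
MPTW@3: {C,T} ∪ {G} = {C,G,T} (union, +1)
MNPTW@3: {C,G,T} ∩ {G} = {G} (intersection, +0)
per-site changes: [3, 3, 2, 2]; total = 10

3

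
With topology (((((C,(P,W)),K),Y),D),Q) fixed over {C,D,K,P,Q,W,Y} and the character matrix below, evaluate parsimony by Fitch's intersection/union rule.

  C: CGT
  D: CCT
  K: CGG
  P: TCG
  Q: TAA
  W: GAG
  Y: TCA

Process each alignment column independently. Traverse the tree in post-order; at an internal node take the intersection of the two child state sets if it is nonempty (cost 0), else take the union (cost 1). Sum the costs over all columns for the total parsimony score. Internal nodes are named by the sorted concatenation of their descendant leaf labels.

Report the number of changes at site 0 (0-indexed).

site 0, node PW: P={T} ∪ W={G} → {G,T} (+1)
site 0, node CPW: C={C} ∪ PW={G,T} → {C,G,T} (+1)
site 0, node CKPW: CPW={C,G,T} ∩ K={C} → {C} (+0)
site 0, node CKPWY: CKPW={C} ∪ Y={T} → {C,T} (+1)
site 0, node CDKPWY: CKPWY={C,T} ∩ D={C} → {C} (+0)
site 0, node CDKPQWY: CDKPWY={C} ∪ Q={T} → {C,T} (+1)
site 1, node PW: P={C} ∪ W={A} → {A,C} (+1)
site 1, node CPW: C={G} ∪ PW={A,C} → {A,C,G} (+1)
site 1, node CKPW: CPW={A,C,G} ∩ K={G} → {G} (+0)
site 1, node CKPWY: CKPW={G} ∪ Y={C} → {C,G} (+1)
site 1, node CDKPWY: CKPWY={C,G} ∩ D={C} → {C} (+0)
site 1, node CDKPQWY: CDKPWY={C} ∪ Q={A} → {A,C} (+1)
site 2, node PW: P={G} ∩ W={G} → {G} (+0)
site 2, node CPW: C={T} ∪ PW={G} → {G,T} (+1)
site 2, node CKPW: CPW={G,T} ∩ K={G} → {G} (+0)
site 2, node CKPWY: CKPW={G} ∪ Y={A} → {A,G} (+1)
site 2, node CDKPWY: CKPWY={A,G} ∪ D={T} → {A,G,T} (+1)
site 2, node CDKPQWY: CDKPWY={A,G,T} ∩ Q={A} → {A} (+0)
per-site changes: [4, 4, 3]; total = 11

4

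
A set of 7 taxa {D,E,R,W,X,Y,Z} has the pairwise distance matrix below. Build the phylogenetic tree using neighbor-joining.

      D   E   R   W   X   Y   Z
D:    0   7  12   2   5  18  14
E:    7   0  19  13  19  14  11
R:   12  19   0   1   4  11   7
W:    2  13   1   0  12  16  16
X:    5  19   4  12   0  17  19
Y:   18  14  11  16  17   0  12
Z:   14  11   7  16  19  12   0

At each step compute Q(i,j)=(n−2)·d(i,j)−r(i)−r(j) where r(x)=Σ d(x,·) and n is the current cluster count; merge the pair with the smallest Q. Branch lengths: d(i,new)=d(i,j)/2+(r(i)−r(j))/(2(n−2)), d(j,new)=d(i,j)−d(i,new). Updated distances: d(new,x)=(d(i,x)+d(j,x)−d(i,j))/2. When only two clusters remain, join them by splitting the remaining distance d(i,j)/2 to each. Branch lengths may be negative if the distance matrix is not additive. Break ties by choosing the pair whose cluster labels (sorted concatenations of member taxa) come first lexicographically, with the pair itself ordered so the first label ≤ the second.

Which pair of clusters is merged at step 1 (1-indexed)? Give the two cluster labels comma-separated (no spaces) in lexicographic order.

R,X

step 1: merge (R,X) at d=4, Q=-110; branch lengths R→-1/5, X→21/5; new cluster RX
  updated: d(D,RX)=13/2, d(E,RX)=17, d(RX,W)=9/2, d(RX,Y)=12, d(RX,Z)=11
step 2: merge (D,W) at d=2, Q=-91; branch lengths D→1/2, W→3/2; new cluster DW
  updated: d(DW,E)=9, d(DW,RX)=9/2, d(DW,Y)=16, d(DW,Z)=14
step 3: merge (DW,RX) at d=9/2, Q=-149/2; branch lengths DW→25/12, RX→29/12; new cluster DRWX
  updated: d(DRWX,E)=43/4, d(DRWX,Y)=47/4, d(DRWX,Z)=41/4
step 4: merge (DRWX,E) at d=43/4, Q=-47; branch lengths DRWX→37/8, E→49/8; new cluster DERWX
  updated: d(DERWX,Y)=15/2, d(DERWX,Z)=21/4
step 5: merge (DERWX,Y) at d=15/2, Q=-99/4; branch lengths DERWX→3/8, Y→57/8; new cluster DERWXY
  updated: d(DERWXY,Z)=39/8
step 6: merge (DERWXY,Z) at d=39/8; branch lengths DERWXY→39/16, Z→39/16; new cluster DERWXYZ
final tree: (((((D:1/2,W:3/2):25/12,(R:-1/5,X:21/5):29/12):37/8,E:49/8):3/8,Y:57/8):39/16,Z:39/16)
total length: 269/8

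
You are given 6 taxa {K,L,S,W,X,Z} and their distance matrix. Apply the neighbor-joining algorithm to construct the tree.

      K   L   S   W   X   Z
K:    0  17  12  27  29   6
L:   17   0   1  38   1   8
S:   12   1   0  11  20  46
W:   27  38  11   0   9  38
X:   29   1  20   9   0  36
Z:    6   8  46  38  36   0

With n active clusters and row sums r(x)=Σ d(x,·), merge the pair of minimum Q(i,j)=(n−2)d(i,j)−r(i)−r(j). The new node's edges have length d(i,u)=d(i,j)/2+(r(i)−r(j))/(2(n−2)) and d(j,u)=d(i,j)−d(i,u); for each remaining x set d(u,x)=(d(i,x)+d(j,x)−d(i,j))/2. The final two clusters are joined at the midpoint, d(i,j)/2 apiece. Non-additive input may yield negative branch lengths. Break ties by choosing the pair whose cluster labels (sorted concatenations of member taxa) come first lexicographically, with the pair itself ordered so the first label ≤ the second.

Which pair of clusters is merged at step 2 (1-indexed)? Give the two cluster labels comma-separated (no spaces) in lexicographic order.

W,X

step 1: merge (K,Z) at d=6, Q=-201; branch lengths K→-19/8, Z→67/8; new cluster KZ
  updated: d(KZ,L)=19/2, d(KZ,S)=26, d(KZ,W)=59/2, d(KZ,X)=59/2
step 2: merge (W,X) at d=9, Q=-120; branch lengths W→55/6, X→-1/6; new cluster WX
  updated: d(KZ,WX)=25, d(L,WX)=15, d(S,WX)=11
step 3: merge (KZ,L) at d=19/2, Q=-67; branch lengths KZ→27/2, L→-4; new cluster KLZ
  updated: d(KLZ,S)=35/4, d(KLZ,WX)=61/4
step 4: merge (KLZ,S) at d=35/4, Q=-35; branch lengths KLZ→13/2, S→9/4; new cluster KLSZ
  updated: d(KLSZ,WX)=35/4
step 5: merge (KLSZ,WX) at d=35/4; branch lengths KLSZ→35/8, WX→35/8; new cluster KLSWXZ
final tree: ((((K:-19/8,Z:67/8):27/2,L:-4):13/2,S:9/4):35/8,(W:55/6,X:-1/6):35/8)
total length: 42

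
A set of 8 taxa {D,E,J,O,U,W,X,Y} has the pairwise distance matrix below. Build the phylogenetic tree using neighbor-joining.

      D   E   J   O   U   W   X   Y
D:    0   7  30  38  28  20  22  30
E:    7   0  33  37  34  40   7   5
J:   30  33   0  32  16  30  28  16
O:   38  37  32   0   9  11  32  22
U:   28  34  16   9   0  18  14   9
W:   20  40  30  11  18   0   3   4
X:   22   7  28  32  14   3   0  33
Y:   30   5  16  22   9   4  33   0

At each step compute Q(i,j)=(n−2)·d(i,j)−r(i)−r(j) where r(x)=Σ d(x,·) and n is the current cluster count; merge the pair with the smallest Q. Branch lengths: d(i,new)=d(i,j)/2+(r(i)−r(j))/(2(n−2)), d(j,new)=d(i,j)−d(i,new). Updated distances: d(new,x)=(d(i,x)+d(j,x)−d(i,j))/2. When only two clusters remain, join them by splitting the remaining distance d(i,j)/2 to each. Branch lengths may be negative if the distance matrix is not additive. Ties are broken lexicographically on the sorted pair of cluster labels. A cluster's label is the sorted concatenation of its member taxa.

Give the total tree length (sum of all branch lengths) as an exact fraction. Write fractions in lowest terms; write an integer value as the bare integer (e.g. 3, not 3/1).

step 1: merge (D,E) at d=7, Q=-296; branch lengths D→9/2, E→5/2; new cluster DE
  updated: d(DE,J)=28, d(DE,O)=34, d(DE,U)=55/2, d(DE,W)=53/2, d(DE,X)=11, d(DE,Y)=14
step 2: merge (DE,X) at d=11, Q=-207; branch lengths DE→15/2, X→7/2; new cluster DEX
  updated: d(DEX,J)=45/2, d(DEX,O)=55/2, d(DEX,U)=61/4, d(DEX,W)=37/4, d(DEX,Y)=18
step 3: merge (O,U) at d=9, Q=-531/4; branch lengths O→281/32, U→7/32; new cluster OU
  updated: d(DEX,OU)=135/8, d(J,OU)=39/2, d(OU,W)=10, d(OU,Y)=11
step 4: merge (DEX,W) at d=37/4, Q=-737/8; branch lengths DEX→329/48, W→115/48; new cluster DEWX
  updated: d(DEWX,J)=173/8, d(DEWX,OU)=141/16, d(DEWX,Y)=51/8
step 5: merge (DEWX,OU) at d=141/16, Q=-117/2; branch lengths DEWX→121/32, OU→161/32; new cluster DEOUWX
  updated: d(DEOUWX,J)=517/32, d(DEOUWX,Y)=137/32
step 6: merge (DEOUWX,J) at d=517/32, Q=-583/16; branch lengths DEOUWX→71/32, J→223/16; new cluster DEJOUWX
  updated: d(DEJOUWX,Y)=33/16
step 7: merge (DEJOUWX,Y) at d=33/16; branch lengths DEJOUWX→33/32, Y→33/32; new cluster DEJOUWXY
final tree: ((((((D:9/2,E:5/2):15/2,X:7/2):329/48,W:115/48):121/32,(O:281/32,U:7/32):161/32):71/32,J:223/16):33/32,Y:33/32)
total length: 2025/32

2025/32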